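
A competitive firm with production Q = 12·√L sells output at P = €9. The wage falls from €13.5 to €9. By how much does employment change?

From P·MP_L = w with MP_L = 6·L^(-1/2), the labor demand is L(w) = (54/w)^(2).
At w = 13.5: L = 16. At w = 9: L = 36.
ΔL = 36 − 16 = 20.

ΔL = 20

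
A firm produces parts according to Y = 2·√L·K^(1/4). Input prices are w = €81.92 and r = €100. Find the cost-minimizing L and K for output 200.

L* = 625, K* = 256

Cost minimization requires the marginal rate of technical substitution to equal the input-price ratio: MP_L/MP_K = w/r.
Here MP_L/MP_K = (1/2)·(K/L)/(1/4) = 2·(K/L). Setting this equal to 81.92/100 = 0.8192 gives K = 0.4096L.
Substituting into Y = 200: 2·L^(1/2)·(0.4096L)^(1/4) = 200.
Solving, L = 625 and K = 256.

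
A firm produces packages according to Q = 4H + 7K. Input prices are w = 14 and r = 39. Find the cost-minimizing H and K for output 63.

H* = 15.75, K* = 0

The inputs are perfect substitutes, so the firm uses whichever has the lower cost per unit of output.
Cost per unit of output via H is w/4 = 3.5; via K it is r/7 = 39/7. H is cheaper.
Producing Q = 63 with H alone: H = 15.75, K = 0.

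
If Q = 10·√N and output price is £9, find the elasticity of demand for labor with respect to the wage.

ε = -2

MP_N = (1/2)·10·N^(-1/2), so P·MP_N = w gives 45·N^(-1/2) = w.
Solving, N(w) = (45/w)^(2). This is a constant-elasticity form: N ∝ w^(−2), so ε = −2.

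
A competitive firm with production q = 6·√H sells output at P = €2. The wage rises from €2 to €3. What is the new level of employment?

H* = 4

From P·MP_H = w with MP_H = 3·H^(-1/2), the labor demand is H(w) = (6/w)^(2).
At w = 2: H = 9. At w = 3: H = 4.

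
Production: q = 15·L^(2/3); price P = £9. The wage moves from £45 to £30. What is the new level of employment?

From P·MP_L = w with MP_L = 10·L^(-1/3), the labor demand is L(w) = (90/w)^(3).
At w = 45: L = 8. At w = 30: L = 27.

L* = 27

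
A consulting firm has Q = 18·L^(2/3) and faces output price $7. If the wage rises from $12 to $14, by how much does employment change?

From P·MP_L = w with MP_L = 12·L^(-1/3), the labor demand is L(w) = (84/w)^(3).
At w = 12: L = 343. At w = 14: L = 216.
ΔL = 216 − 343 = -127.

ΔL = -127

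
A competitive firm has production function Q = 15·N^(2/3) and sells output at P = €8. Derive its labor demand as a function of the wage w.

N(w) = 512000/w³

MP_N = (2/3)·15·N^(-1/3) = 10·N^(-1/3).
Setting P·MP_N = w: 80·N^(-1/3) = w.
Solving for N: N^(-1/3) = w/80, so N = (80/w)^(3).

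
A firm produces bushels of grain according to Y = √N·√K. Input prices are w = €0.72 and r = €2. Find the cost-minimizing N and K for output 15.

Cost minimization requires the marginal rate of technical substitution to equal the input-price ratio: MP_N/MP_K = w/r.
Here MP_N/MP_K = (1/2)·(K/N)/(1/2) = (K/N). Setting this equal to 0.72/2 = 0.36 gives K = 0.36N.
Substituting into Y = 15: N^(1/2)·(0.36N)^(1/2) = 15.
Solving, N = 25 and K = 9.

N* = 25, K* = 9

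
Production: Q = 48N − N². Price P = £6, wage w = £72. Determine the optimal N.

N* = 18

The marginal product of N is MP_N = 48 − 2N.
A price-taking firm hires until the value of the marginal product equals the wage: P·MP_N = w, so 6·(48 − 2N) = 72.
Then 48 − 2N = 12, giving N = 18.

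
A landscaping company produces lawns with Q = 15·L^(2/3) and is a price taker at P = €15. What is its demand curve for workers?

L(w) = 3375000/w³

MP_L = (2/3)·15·L^(-1/3) = 10·L^(-1/3).
Setting P·MP_L = w: 150·L^(-1/3) = w.
Solving for L: L^(-1/3) = w/150, so L = (150/w)^(3).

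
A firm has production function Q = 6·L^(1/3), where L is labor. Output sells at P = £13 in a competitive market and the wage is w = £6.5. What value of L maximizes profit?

MP_L = (1/3)·6·L^(-2/3) = 2·L^(-2/3).
Profit maximization for a price taker requires P·MP_L = w: 13·2·L^(-2/3) = 6.5.
So L^(-2/3) = 0.25, which gives L = 8.

L* = 8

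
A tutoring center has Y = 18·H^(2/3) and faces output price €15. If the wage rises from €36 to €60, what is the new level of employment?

From P·MP_H = w with MP_H = 12·H^(-1/3), the labor demand is H(w) = (180/w)^(3).
At w = 36: H = 125. At w = 60: H = 27.

H* = 27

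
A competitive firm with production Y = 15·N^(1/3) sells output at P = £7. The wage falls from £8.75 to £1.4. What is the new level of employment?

N* = 125

From P·MP_N = w with MP_N = 5·N^(-2/3), the labor demand is N(w) = (35/w)^(3/2).
At w = 8.75: N = 8. At w = 1.4: N = 125.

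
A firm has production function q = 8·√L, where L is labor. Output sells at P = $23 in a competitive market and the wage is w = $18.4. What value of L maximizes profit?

MP_L = (1/2)·8·L^(-1/2) = 4·L^(-1/2).
Profit maximization for a price taker requires P·MP_L = w: 23·4·L^(-1/2) = 18.4.
So L^(-1/2) = 0.2, which gives L = 25.

L* = 25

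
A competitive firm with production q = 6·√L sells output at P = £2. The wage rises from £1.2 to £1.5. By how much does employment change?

From P·MP_L = w with MP_L = 3·L^(-1/2), the labor demand is L(w) = (6/w)^(2).
At w = 1.2: L = 25. At w = 1.5: L = 16.
ΔL = 16 − 25 = -9.

ΔL = -9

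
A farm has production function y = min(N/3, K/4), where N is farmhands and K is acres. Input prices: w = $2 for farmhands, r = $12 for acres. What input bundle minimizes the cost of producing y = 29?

N* = 87, K* = 116

With a fixed-proportions technology, the cost-minimizing bundle uses no slack in either input: N/3 = K/4 = y.
So N = 3·29 = 87 and K = 4·29 = 116.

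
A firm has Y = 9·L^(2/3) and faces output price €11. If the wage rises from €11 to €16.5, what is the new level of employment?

L* = 64

From P·MP_L = w with MP_L = 6·L^(-1/3), the labor demand is L(w) = (66/w)^(3).
At w = 11: L = 216. At w = 16.5: L = 64.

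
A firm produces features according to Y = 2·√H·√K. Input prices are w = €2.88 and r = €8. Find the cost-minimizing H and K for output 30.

H* = 25, K* = 9

Cost minimization requires the marginal rate of technical substitution to equal the input-price ratio: MP_H/MP_K = w/r.
Here MP_H/MP_K = (1/2)·(K/H)/(1/2) = (K/H). Setting this equal to 2.88/8 = 0.36 gives K = 0.36H.
Substituting into Y = 30: 2·H^(1/2)·(0.36H)^(1/2) = 30.
Solving, H = 25 and K = 9.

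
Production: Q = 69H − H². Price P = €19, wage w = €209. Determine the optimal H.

H* = 29

The marginal product of H is MP_H = 69 − 2H.
A price-taking firm hires until the value of the marginal product equals the wage: P·MP_H = w, so 19·(69 − 2H) = 209.
Then 69 − 2H = 11, giving H = 29.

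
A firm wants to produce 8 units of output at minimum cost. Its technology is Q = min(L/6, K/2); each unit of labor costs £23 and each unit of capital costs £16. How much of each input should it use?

With a fixed-proportions technology, the cost-minimizing bundle uses no slack in either input: L/6 = K/2 = Q.
So L = 6·8 = 48 and K = 2·8 = 16.

L* = 48, K* = 16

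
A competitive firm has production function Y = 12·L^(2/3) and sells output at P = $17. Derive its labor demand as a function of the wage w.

L(w) = 2515456/w³

MP_L = (2/3)·12·L^(-1/3) = 8·L^(-1/3).
Setting P·MP_L = w: 136·L^(-1/3) = w.
Solving for L: L^(-1/3) = w/136, so L = (136/w)^(3).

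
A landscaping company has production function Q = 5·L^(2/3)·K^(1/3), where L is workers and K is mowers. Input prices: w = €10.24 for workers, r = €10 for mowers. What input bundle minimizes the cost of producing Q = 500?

Cost minimization requires the marginal rate of technical substitution to equal the input-price ratio: MP_L/MP_K = w/r.
Here MP_L/MP_K = (2/3)·(K/L)/(1/3) = 2·(K/L). Setting this equal to 10.24/10 = 1.024 gives K = 0.512L.
Substituting into Q = 500: 5·L^(2/3)·(0.512L)^(1/3) = 500.
Solving, L = 125 and K = 64.

L* = 125, K* = 64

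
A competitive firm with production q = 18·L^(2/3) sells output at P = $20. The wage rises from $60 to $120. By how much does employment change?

ΔL = -56

From P·MP_L = w with MP_L = 12·L^(-1/3), the labor demand is L(w) = (240/w)^(3).
At w = 60: L = 64. At w = 120: L = 8.
ΔL = 8 − 64 = -56.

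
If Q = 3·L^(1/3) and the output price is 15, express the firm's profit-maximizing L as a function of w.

L(w) = (15/w)^(3/2)

MP_L = (1/3)·3·L^(-2/3) = L^(-2/3).
Setting P·MP_L = w: 15·L^(-2/3) = w.
Solving for L: L^(-2/3) = w/15, so L = (15/w)^(3/2).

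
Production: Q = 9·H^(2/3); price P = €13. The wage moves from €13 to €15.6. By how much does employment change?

ΔH = -91

From P·MP_H = w with MP_H = 6·H^(-1/3), the labor demand is H(w) = (78/w)^(3).
At w = 13: H = 216. At w = 15.6: H = 125.
ΔH = 125 − 216 = -91.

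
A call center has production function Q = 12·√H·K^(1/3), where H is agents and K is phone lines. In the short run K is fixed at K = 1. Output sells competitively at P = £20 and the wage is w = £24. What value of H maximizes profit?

H* = 25

With K = 1, MP_H = (1/2)·12·H^(-1/2)·1^(1/3) = 6·H^(-1/2).
Profit maximization for a price taker requires P·MP_H = w: 20·6·H^(-1/2) = 24.
So H^(-1/2) = 0.2, which gives H = 25.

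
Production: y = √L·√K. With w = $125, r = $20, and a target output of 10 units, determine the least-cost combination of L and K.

Cost minimization requires the marginal rate of technical substitution to equal the input-price ratio: MP_L/MP_K = w/r.
Here MP_L/MP_K = (1/2)·(K/L)/(1/2) = (K/L). Setting this equal to 125/20 = 6.25 gives K = 6.25L.
Substituting into y = 10: L^(1/2)·(6.25L)^(1/2) = 10.
Solving, L = 4 and K = 25.

L* = 4, K* = 25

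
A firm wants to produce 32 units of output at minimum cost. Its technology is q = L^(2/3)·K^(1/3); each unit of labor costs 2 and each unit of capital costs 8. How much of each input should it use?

Cost minimization requires the marginal rate of technical substitution to equal the input-price ratio: MP_L/MP_K = w/r.
Here MP_L/MP_K = (2/3)·(K/L)/(1/3) = 2·(K/L). Setting this equal to 2/8 = 0.25 gives K = 0.125L.
Substituting into q = 32: L^(2/3)·(0.125L)^(1/3) = 32.
Solving, L = 64 and K = 8.

L* = 64, K* = 8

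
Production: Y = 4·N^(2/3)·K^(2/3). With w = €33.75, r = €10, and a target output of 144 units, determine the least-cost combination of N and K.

N* = 8, K* = 27

Cost minimization requires the marginal rate of technical substitution to equal the input-price ratio: MP_N/MP_K = w/r.
Here MP_N/MP_K = (2/3)·(K/N)/(2/3) = (K/N). Setting this equal to 33.75/10 = 3.375 gives K = 3.375N.
Substituting into Y = 144: 4·N^(2/3)·(3.375N)^(2/3) = 144.
Solving, N = 8 and K = 27.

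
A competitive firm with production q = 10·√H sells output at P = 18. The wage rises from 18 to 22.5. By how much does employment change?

From P·MP_H = w with MP_H = 5·H^(-1/2), the labor demand is H(w) = (90/w)^(2).
At w = 18: H = 25. At w = 22.5: H = 16.
ΔH = 16 − 25 = -9.

ΔH = -9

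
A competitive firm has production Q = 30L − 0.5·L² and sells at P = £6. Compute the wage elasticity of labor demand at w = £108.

From P·MP_L = w with MP_L = 30 − L, labor demand is L(w) = 30 − w/6.
dL/dw = −1/(6) = -1/6.
At w = 108, L = 12, so ε = (dL/dw)·(w/L) = (-1/6)·(108/12) = -1.5.

ε = -1.5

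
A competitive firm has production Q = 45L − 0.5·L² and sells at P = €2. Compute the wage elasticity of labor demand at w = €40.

ε = -0.8

From P·MP_L = w with MP_L = 45 − L, labor demand is L(w) = 45 − w/2.
dL/dw = −1/(2) = -0.5.
At w = 40, L = 25, so ε = (dL/dw)·(w/L) = (-0.5)·(40/25) = -0.8.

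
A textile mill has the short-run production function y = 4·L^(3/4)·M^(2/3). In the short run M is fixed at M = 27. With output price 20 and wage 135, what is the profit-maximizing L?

With M = 27, MP_L = (3/4)·4·L^(-1/4)·27^(2/3) = 27·L^(-1/4).
Profit maximization for a price taker requires P·MP_L = w: 20·27·L^(-1/4) = 135.
So L^(-1/4) = 0.25, which gives L = 256.

L* = 256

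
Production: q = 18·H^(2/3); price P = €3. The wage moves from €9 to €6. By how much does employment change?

ΔH = 152

From P·MP_H = w with MP_H = 12·H^(-1/3), the labor demand is H(w) = (36/w)^(3).
At w = 9: H = 64. At w = 6: H = 216.
ΔH = 216 − 64 = 152.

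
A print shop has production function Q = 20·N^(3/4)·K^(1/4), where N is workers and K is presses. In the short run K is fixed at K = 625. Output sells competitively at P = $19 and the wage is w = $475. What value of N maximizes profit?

N* = 81

With K = 625, MP_N = (3/4)·20·N^(-1/4)·625^(1/4) = 75·N^(-1/4).
Profit maximization for a price taker requires P·MP_N = w: 19·75·N^(-1/4) = 475.
So N^(-1/4) = 1/3, which gives N = 81.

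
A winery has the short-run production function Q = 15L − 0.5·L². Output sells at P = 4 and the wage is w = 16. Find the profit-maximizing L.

L* = 11

The marginal product of L is MP_L = 15 − L.
A price-taking firm hires until the value of the marginal product equals the wage: P·MP_L = w, so 4·(15 − L) = 16.
Then 15 − L = 4, giving L = 11.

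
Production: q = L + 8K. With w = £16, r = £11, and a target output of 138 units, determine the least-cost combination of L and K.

L* = 0, K* = 17.25

The inputs are perfect substitutes, so the firm uses whichever has the lower cost per unit of output.
Cost per unit of output via L is 16; via K it is 1.375. K is cheaper.
Producing q = 138 with K alone: L = 0, K = 17.25.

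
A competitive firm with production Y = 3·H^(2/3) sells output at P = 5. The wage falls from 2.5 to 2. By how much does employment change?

From P·MP_H = w with MP_H = 2·H^(-1/3), the labor demand is H(w) = (10/w)^(3).
At w = 2.5: H = 64. At w = 2: H = 125.
ΔH = 125 − 64 = 61.

ΔH = 61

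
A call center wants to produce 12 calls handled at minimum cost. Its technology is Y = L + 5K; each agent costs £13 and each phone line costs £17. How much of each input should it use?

L* = 0, K* = 2.4

The inputs are perfect substitutes, so the firm uses whichever has the lower cost per unit of output.
Cost per unit of output via L is 13; via K it is 3.4. K is cheaper.
Producing Y = 12 with K alone: L = 0, K = 2.4.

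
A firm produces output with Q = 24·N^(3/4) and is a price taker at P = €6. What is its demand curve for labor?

N(w) = (108/w)^(4)

MP_N = (3/4)·24·N^(-1/4) = 18·N^(-1/4).
Setting P·MP_N = w: 108·N^(-1/4) = w.
Solving for N: N^(-1/4) = w/108, so N = (108/w)^(4).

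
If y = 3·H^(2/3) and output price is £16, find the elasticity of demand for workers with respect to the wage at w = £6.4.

MP_H = (2/3)·3·H^(-1/3), so P·MP_H = w gives 32·H^(-1/3) = w.
Solving, H(w) = (32/w)^(3). This is a constant-elasticity form: H ∝ w^(−3), so ε = −3.

ε = -3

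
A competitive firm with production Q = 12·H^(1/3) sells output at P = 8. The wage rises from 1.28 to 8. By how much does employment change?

From P·MP_H = w with MP_H = 4·H^(-2/3), the labor demand is H(w) = (32/w)^(3/2).
At w = 1.28: H = 125. At w = 8: H = 8.
ΔH = 8 − 125 = -117.

ΔH = -117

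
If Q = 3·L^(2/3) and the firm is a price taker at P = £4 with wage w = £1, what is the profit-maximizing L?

MP_L = (2/3)·3·L^(-1/3) = 2·L^(-1/3).
Profit maximization for a price taker requires P·MP_L = w: 4·2·L^(-1/3) = 1.
So L^(-1/3) = 0.125, which gives L = 512.

L* = 512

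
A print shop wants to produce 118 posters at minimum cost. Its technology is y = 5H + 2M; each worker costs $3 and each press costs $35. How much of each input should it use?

H* = 23.6, M* = 0

The inputs are perfect substitutes, so the firm uses whichever has the lower cost per unit of output.
Cost per unit of output via H is w/5 = 0.6; via M it is r/2 = 17.5. H is cheaper.
Producing y = 118 with H alone: H = 23.6, M = 0.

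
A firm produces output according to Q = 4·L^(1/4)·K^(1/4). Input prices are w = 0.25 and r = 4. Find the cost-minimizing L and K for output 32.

Cost minimization requires the marginal rate of technical substitution to equal the input-price ratio: MP_L/MP_K = w/r.
Here MP_L/MP_K = (1/4)·(K/L)/(1/4) = (K/L). Setting this equal to 0.25/4 = 0.0625 gives K = 0.0625L.
Substituting into Q = 32: 4·L^(1/4)·(0.0625L)^(1/4) = 32.
Solving, L = 256 and K = 16.

L* = 256, K* = 16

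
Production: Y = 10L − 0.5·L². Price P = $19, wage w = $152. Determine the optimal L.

L* = 2

The marginal product of L is MP_L = 10 − L.
A price-taking firm hires until the value of the marginal product equals the wage: P·MP_L = w, so 19·(10 − L) = 152.
Then 10 − L = 8, giving L = 2.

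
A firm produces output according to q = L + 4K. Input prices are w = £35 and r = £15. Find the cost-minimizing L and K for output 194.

The inputs are perfect substitutes, so the firm uses whichever has the lower cost per unit of output.
Cost per unit of output via L is 35; via K it is 3.75. K is cheaper.
Producing q = 194 with K alone: L = 0, K = 48.5.

L* = 0, K* = 48.5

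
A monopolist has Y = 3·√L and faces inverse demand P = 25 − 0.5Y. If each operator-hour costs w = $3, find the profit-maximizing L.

L* = 25

Marginal revenue from the inverse demand is MR = 25 − Y.
The marginal product is MP_L = 1.5·L^(-1/2).
A monopolist hires until marginal revenue product equals the wage: MR·MP_L = w.
At L, Y = 3·√L. Substituting and solving: (25 − 3·√L)·1.5·L^(-1/2) = 3 gives L = 25.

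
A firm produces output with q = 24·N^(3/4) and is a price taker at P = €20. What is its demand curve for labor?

N(w) = (360/w)^(4)

MP_N = (3/4)·24·N^(-1/4) = 18·N^(-1/4).
Setting P·MP_N = w: 360·N^(-1/4) = w.
Solving for N: N^(-1/4) = w/360, so N = (360/w)^(4).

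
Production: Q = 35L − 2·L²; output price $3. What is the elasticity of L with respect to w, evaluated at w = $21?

From P·MP_L = w with MP_L = 35 − 4L, labor demand is L(w) = (35 − w/3)/4.
dL/dw = −1/(12) = -1/12.
At w = 21, L = 7, so ε = (dL/dw)·(w/L) = (-1/12)·(21/7) = -0.25.

ε = -0.25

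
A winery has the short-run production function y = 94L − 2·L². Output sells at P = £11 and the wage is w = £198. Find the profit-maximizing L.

The marginal product of L is MP_L = 94 − 4L.
A price-taking firm hires until the value of the marginal product equals the wage: P·MP_L = w, so 11·(94 − 4L) = 198.
Then 94 − 4L = 18, giving L = 19.

L* = 19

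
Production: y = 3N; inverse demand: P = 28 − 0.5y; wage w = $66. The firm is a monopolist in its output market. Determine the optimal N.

Marginal revenue from the inverse demand is MR = 28 − y.
The marginal product is MP_N = 3.
A monopolist hires until marginal revenue product equals the wage: MR·MP_N = w.
(28 − 3N)·3 = 66, so N = 2.

N* = 2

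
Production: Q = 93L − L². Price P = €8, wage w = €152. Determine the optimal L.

The marginal product of L is MP_L = 93 − 2L.
A price-taking firm hires until the value of the marginal product equals the wage: P·MP_L = w, so 8·(93 − 2L) = 152.
Then 93 − 2L = 19, giving L = 37.

L* = 37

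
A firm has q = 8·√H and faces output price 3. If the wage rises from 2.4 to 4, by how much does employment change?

ΔH = -16

From P·MP_H = w with MP_H = 4·H^(-1/2), the labor demand is H(w) = (12/w)^(2).
At w = 2.4: H = 25. At w = 4: H = 9.
ΔH = 9 − 25 = -16.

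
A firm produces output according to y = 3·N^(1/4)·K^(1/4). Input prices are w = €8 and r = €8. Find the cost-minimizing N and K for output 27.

Cost minimization requires the marginal rate of technical substitution to equal the input-price ratio: MP_N/MP_K = w/r.
Here MP_N/MP_K = (1/4)·(K/N)/(1/4) = (K/N). Setting this equal to 8/8 = 1 gives K = N.
Substituting into y = 27: 3·N^(1/4)·(N)^(1/4) = 27.
Solving, N = 81 and K = 81.

N* = 81, K* = 81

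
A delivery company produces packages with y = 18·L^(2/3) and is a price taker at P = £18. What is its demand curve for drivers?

L(w) = (216/w)^(3)

MP_L = (2/3)·18·L^(-1/3) = 12·L^(-1/3).
Setting P·MP_L = w: 216·L^(-1/3) = w.
Solving for L: L^(-1/3) = w/216, so L = (216/w)^(3).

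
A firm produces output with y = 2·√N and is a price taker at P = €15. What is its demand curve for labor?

N(w) = 225/w²

MP_N = (1/2)·2·N^(-1/2) = N^(-1/2).
Setting P·MP_N = w: 15·N^(-1/2) = w.
Solving for N: N^(-1/2) = w/15, so N = (15/w)^(2).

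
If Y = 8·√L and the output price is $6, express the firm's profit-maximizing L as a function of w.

L(w) = 576/w²

MP_L = (1/2)·8·L^(-1/2) = 4·L^(-1/2).
Setting P·MP_L = w: 24·L^(-1/2) = w.
Solving for L: L^(-1/2) = w/24, so L = (24/w)^(2).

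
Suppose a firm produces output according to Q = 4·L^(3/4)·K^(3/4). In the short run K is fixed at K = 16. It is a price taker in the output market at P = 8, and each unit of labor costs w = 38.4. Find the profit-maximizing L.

With K = 16, MP_L = (3/4)·4·L^(-1/4)·16^(3/4) = 24·L^(-1/4).
Profit maximization for a price taker requires P·MP_L = w: 8·24·L^(-1/4) = 38.4.
So L^(-1/4) = 0.2, which gives L = 625.

L* = 625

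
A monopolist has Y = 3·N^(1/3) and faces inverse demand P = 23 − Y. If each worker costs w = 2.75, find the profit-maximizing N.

Marginal revenue from the inverse demand is MR = 23 − 2Y.
The marginal product is MP_N = N^(-2/3).
A monopolist hires until marginal revenue product equals the wage: MR·MP_N = w.
At N, Y = 3·N^(1/3). Substituting and solving: (23 − 6·N^(1/3))·N^(-2/3) = 2.75 gives N = 8.

N* = 8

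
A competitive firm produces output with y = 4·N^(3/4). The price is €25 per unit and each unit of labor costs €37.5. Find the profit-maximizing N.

N* = 16

MP_N = (3/4)·4·N^(-1/4) = 3·N^(-1/4).
Profit maximization for a price taker requires P·MP_N = w: 25·3·N^(-1/4) = 37.5.
So N^(-1/4) = 0.5, which gives N = 16.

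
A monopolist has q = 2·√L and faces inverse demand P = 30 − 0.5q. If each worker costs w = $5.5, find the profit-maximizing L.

L* = 16

Marginal revenue from the inverse demand is MR = 30 − q.
The marginal product is MP_L = L^(-1/2).
A monopolist hires until marginal revenue product equals the wage: MR·MP_L = w.
At L, q = 2·√L. Substituting and solving: (30 − 2·√L)·L^(-1/2) = 5.5 gives L = 16.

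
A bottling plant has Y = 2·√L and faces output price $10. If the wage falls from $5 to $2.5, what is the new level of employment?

From P·MP_L = w with MP_L = L^(-1/2), the labor demand is L(w) = (10/w)^(2).
At w = 5: L = 4. At w = 2.5: L = 16.

L* = 16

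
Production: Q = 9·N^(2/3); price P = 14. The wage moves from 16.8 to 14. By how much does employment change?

From P·MP_N = w with MP_N = 6·N^(-1/3), the labor demand is N(w) = (84/w)^(3).
At w = 16.8: N = 125. At w = 14: N = 216.
ΔN = 216 − 125 = 91.

ΔN = 91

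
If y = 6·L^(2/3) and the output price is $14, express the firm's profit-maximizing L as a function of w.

MP_L = (2/3)·6·L^(-1/3) = 4·L^(-1/3).
Setting P·MP_L = w: 56·L^(-1/3) = w.
Solving for L: L^(-1/3) = w/56, so L = (56/w)^(3).

L(w) = 175616/w³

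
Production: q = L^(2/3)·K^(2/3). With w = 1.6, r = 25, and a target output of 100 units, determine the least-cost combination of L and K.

L* = 125, K* = 8

Cost minimization requires the marginal rate of technical substitution to equal the input-price ratio: MP_L/MP_K = w/r.
Here MP_L/MP_K = (2/3)·(K/L)/(2/3) = (K/L). Setting this equal to 1.6/25 = 0.064 gives K = 0.064L.
Substituting into q = 100: L^(2/3)·(0.064L)^(2/3) = 100.
Solving, L = 125 and K = 8.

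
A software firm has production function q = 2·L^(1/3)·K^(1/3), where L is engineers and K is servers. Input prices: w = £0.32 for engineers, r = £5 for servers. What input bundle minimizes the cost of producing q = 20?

Cost minimization requires the marginal rate of technical substitution to equal the input-price ratio: MP_L/MP_K = w/r.
Here MP_L/MP_K = (1/3)·(K/L)/(1/3) = (K/L). Setting this equal to 0.32/5 = 0.064 gives K = 0.064L.
Substituting into q = 20: 2·L^(1/3)·(0.064L)^(1/3) = 20.
Solving, L = 125 and K = 8.

L* = 125, K* = 8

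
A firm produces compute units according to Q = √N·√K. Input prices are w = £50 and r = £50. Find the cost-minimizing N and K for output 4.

N* = 4, K* = 4

Cost minimization requires the marginal rate of technical substitution to equal the input-price ratio: MP_N/MP_K = w/r.
Here MP_N/MP_K = (1/2)·(K/N)/(1/2) = (K/N). Setting this equal to 50/50 = 1 gives K = N.
Substituting into Q = 4: N^(1/2)·(N)^(1/2) = 4.
Solving, N = 4 and K = 4.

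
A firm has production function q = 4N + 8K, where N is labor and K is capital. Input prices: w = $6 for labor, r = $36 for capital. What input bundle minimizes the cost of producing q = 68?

N* = 17, K* = 0

The inputs are perfect substitutes, so the firm uses whichever has the lower cost per unit of output.
Cost per unit of output via N is w/4 = 1.5; via K it is r/8 = 4.5. N is cheaper.
Producing q = 68 with N alone: N = 17, K = 0.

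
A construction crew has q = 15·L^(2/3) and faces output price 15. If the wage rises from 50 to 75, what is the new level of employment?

L* = 8

From P·MP_L = w with MP_L = 10·L^(-1/3), the labor demand is L(w) = (150/w)^(3).
At w = 50: L = 27. At w = 75: L = 8.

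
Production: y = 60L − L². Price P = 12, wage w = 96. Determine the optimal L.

L* = 26

The marginal product of L is MP_L = 60 − 2L.
A price-taking firm hires until the value of the marginal product equals the wage: P·MP_L = w, so 12·(60 − 2L) = 96.
Then 60 − 2L = 8, giving L = 26.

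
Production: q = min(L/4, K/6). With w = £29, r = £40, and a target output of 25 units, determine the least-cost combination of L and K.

L* = 100, K* = 150

With a fixed-proportions technology, the cost-minimizing bundle uses no slack in either input: L/4 = K/6 = q.
So L = 4·25 = 100 and K = 6·25 = 150.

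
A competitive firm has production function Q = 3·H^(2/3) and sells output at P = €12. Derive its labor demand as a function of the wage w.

H(w) = 13824/w³

MP_H = (2/3)·3·H^(-1/3) = 2·H^(-1/3).
Setting P·MP_H = w: 24·H^(-1/3) = w.
Solving for H: H^(-1/3) = w/24, so H = (24/w)^(3).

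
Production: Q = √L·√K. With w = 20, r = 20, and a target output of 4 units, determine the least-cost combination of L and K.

Cost minimization requires the marginal rate of technical substitution to equal the input-price ratio: MP_L/MP_K = w/r.
Here MP_L/MP_K = (1/2)·(K/L)/(1/2) = (K/L). Setting this equal to 20/20 = 1 gives K = L.
Substituting into Q = 4: L^(1/2)·(L)^(1/2) = 4.
Solving, L = 4 and K = 4.

L* = 4, K* = 4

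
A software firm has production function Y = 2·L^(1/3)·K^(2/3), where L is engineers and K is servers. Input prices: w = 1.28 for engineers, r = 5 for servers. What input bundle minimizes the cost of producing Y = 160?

Cost minimization requires the marginal rate of technical substitution to equal the input-price ratio: MP_L/MP_K = w/r.
Here MP_L/MP_K = (1/3)·(K/L)/(2/3) = 0.5·(K/L). Setting this equal to 1.28/5 = 0.256 gives K = 0.512L.
Substituting into Y = 160: 2·L^(1/3)·(0.512L)^(2/3) = 160.
Solving, L = 125 and K = 64.

L* = 125, K* = 64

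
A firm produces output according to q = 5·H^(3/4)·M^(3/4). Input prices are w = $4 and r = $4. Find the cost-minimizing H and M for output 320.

H* = 16, M* = 16

Cost minimization requires the marginal rate of technical substitution to equal the input-price ratio: MP_H/MP_M = w/r.
Here MP_H/MP_M = (3/4)·(M/H)/(3/4) = (M/H). Setting this equal to 4/4 = 1 gives M = H.
Substituting into q = 320: 5·H^(3/4)·(H)^(3/4) = 320.
Solving, H = 16 and M = 16.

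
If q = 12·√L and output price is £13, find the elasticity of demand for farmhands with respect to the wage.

ε = -2

MP_L = (1/2)·12·L^(-1/2), so P·MP_L = w gives 78·L^(-1/2) = w.
Solving, L(w) = (78/w)^(2). This is a constant-elasticity form: L ∝ w^(−2), so ε = −2.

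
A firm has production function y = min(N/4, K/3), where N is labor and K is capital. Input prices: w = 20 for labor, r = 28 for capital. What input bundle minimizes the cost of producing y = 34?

With a fixed-proportions technology, the cost-minimizing bundle uses no slack in either input: N/4 = K/3 = y.
So N = 4·34 = 136 and K = 3·34 = 102.

N* = 136, K* = 102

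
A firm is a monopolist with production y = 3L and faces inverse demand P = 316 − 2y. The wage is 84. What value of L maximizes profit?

L* = 24

Marginal revenue from the inverse demand is MR = 316 − 4y.
The marginal product is MP_L = 3.
A monopolist hires until marginal revenue product equals the wage: MR·MP_L = w.
(316 − 12L)·3 = 84, so L = 24.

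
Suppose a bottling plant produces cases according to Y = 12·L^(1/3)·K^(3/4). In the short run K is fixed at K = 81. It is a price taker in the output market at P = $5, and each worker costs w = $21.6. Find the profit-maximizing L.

L* = 125

With K = 81, MP_L = (1/3)·12·L^(-2/3)·81^(3/4) = 108·L^(-2/3).
Profit maximization for a price taker requires P·MP_L = w: 5·108·L^(-2/3) = 21.6.
So L^(-2/3) = 0.04, which gives L = 125.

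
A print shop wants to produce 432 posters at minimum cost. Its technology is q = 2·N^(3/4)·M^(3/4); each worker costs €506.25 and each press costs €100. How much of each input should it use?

N* = 16, M* = 81

Cost minimization requires the marginal rate of technical substitution to equal the input-price ratio: MP_N/MP_M = w/r.
Here MP_N/MP_M = (3/4)·(M/N)/(3/4) = (M/N). Setting this equal to 506.25/100 = 5.0625 gives M = 5.0625N.
Substituting into q = 432: 2·N^(3/4)·(5.0625N)^(3/4) = 432.
Solving, N = 16 and M = 81.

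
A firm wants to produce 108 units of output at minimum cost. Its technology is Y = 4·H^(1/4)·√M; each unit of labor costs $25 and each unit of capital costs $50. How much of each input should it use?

H* = 81, M* = 81

Cost minimization requires the marginal rate of technical substitution to equal the input-price ratio: MP_H/MP_M = w/r.
Here MP_H/MP_M = (1/4)·(M/H)/(1/2) = 0.5·(M/H). Setting this equal to 25/50 = 0.5 gives M = H.
Substituting into Y = 108: 4·H^(1/4)·(H)^(1/2) = 108.
Solving, H = 81 and M = 81.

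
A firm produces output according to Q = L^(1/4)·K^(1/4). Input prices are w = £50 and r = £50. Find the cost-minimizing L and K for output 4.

Cost minimization requires the marginal rate of technical substitution to equal the input-price ratio: MP_L/MP_K = w/r.
Here MP_L/MP_K = (1/4)·(K/L)/(1/4) = (K/L). Setting this equal to 50/50 = 1 gives K = L.
Substituting into Q = 4: L^(1/4)·(L)^(1/4) = 4.
Solving, L = 16 and K = 16.

L* = 16, K* = 16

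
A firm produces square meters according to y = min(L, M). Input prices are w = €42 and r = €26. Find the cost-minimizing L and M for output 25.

With a fixed-proportions technology, the cost-minimizing bundle uses no slack in either input: L = M = y.
So L = 25 and M = 25.

L* = 25, M* = 25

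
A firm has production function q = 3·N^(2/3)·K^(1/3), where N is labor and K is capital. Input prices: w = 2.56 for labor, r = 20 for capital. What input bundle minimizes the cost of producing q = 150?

N* = 125, K* = 8

Cost minimization requires the marginal rate of technical substitution to equal the input-price ratio: MP_N/MP_K = w/r.
Here MP_N/MP_K = (2/3)·(K/N)/(1/3) = 2·(K/N). Setting this equal to 2.56/20 = 0.128 gives K = 0.064N.
Substituting into q = 150: 3·N^(2/3)·(0.064N)^(1/3) = 150.
Solving, N = 125 and K = 8.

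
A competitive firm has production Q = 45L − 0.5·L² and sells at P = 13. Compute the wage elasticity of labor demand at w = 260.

ε = -0.8

From P·MP_L = w with MP_L = 45 − L, labor demand is L(w) = 45 − w/13.
dL/dw = −1/(13) = -1/13.
At w = 260, L = 25, so ε = (dL/dw)·(w/L) = (-1/13)·(260/25) = -0.8.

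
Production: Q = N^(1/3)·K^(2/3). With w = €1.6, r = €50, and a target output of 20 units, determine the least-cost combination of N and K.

Cost minimization requires the marginal rate of technical substitution to equal the input-price ratio: MP_N/MP_K = w/r.
Here MP_N/MP_K = (1/3)·(K/N)/(2/3) = 0.5·(K/N). Setting this equal to 1.6/50 = 0.032 gives K = 0.064N.
Substituting into Q = 20: N^(1/3)·(0.064N)^(2/3) = 20.
Solving, N = 125 and K = 8.

N* = 125, K* = 8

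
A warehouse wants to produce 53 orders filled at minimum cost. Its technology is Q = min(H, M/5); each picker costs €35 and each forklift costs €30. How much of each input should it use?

With a fixed-proportions technology, the cost-minimizing bundle uses no slack in either input: H = M/5 = Q.
So H = 53 and M = 5·53 = 265.

H* = 53, M* = 265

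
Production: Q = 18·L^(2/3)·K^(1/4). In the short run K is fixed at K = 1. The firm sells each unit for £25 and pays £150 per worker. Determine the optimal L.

L* = 8

With K = 1, MP_L = (2/3)·18·L^(-1/3)·1^(1/4) = 12·L^(-1/3).
Profit maximization for a price taker requires P·MP_L = w: 25·12·L^(-1/3) = 150.
So L^(-1/3) = 0.5, which gives L = 8.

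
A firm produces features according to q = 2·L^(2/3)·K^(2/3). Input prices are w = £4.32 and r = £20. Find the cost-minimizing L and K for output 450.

Cost minimization requires the marginal rate of technical substitution to equal the input-price ratio: MP_L/MP_K = w/r.
Here MP_L/MP_K = (2/3)·(K/L)/(2/3) = (K/L). Setting this equal to 4.32/20 = 0.216 gives K = 0.216L.
Substituting into q = 450: 2·L^(2/3)·(0.216L)^(2/3) = 450.
Solving, L = 125 and K = 27.

L* = 125, K* = 27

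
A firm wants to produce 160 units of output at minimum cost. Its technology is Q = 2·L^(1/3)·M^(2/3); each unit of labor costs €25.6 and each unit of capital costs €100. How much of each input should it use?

L* = 125, M* = 64

Cost minimization requires the marginal rate of technical substitution to equal the input-price ratio: MP_L/MP_M = w/r.
Here MP_L/MP_M = (1/3)·(M/L)/(2/3) = 0.5·(M/L). Setting this equal to 25.6/100 = 0.256 gives M = 0.512L.
Substituting into Q = 160: 2·L^(1/3)·(0.512L)^(2/3) = 160.
Solving, L = 125 and M = 64.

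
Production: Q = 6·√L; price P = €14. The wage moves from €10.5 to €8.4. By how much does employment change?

From P·MP_L = w with MP_L = 3·L^(-1/2), the labor demand is L(w) = (42/w)^(2).
At w = 10.5: L = 16. At w = 8.4: L = 25.
ΔL = 25 − 16 = 9.

ΔL = 9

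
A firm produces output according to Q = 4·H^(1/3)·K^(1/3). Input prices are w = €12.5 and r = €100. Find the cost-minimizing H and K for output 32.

Cost minimization requires the marginal rate of technical substitution to equal the input-price ratio: MP_H/MP_K = w/r.
Here MP_H/MP_K = (1/3)·(K/H)/(1/3) = (K/H). Setting this equal to 12.5/100 = 0.125 gives K = 0.125H.
Substituting into Q = 32: 4·H^(1/3)·(0.125H)^(1/3) = 32.
Solving, H = 64 and K = 8.

H* = 64, K* = 8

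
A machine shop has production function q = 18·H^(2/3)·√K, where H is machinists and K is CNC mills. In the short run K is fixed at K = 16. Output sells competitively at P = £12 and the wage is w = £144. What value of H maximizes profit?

H* = 64

With K = 16, MP_H = (2/3)·18·H^(-1/3)·16^(1/2) = 48·H^(-1/3).
Profit maximization for a price taker requires P·MP_H = w: 12·48·H^(-1/3) = 144.
So H^(-1/3) = 0.25, which gives H = 64.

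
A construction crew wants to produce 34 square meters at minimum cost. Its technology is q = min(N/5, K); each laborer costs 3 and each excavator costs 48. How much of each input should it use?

With a fixed-proportions technology, the cost-minimizing bundle uses no slack in either input: N/5 = K = q.
So N = 5·34 = 170 and K = 34.

N* = 170, K* = 34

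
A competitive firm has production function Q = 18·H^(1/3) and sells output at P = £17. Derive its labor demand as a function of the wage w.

MP_H = (1/3)·18·H^(-2/3) = 6·H^(-2/3).
Setting P·MP_H = w: 102·H^(-2/3) = w.
Solving for H: H^(-2/3) = w/102, so H = (102/w)^(3/2).

H(w) = (102/w)^(3/2)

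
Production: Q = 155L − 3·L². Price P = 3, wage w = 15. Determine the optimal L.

L* = 25

The marginal product of L is MP_L = 155 − 6L.
A price-taking firm hires until the value of the marginal product equals the wage: P·MP_L = w, so 3·(155 − 6L) = 15.
Then 155 − 6L = 5, giving L = 25.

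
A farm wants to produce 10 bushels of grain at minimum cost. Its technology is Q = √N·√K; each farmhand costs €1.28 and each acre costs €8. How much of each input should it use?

N* = 25, K* = 4

Cost minimization requires the marginal rate of technical substitution to equal the input-price ratio: MP_N/MP_K = w/r.
Here MP_N/MP_K = (1/2)·(K/N)/(1/2) = (K/N). Setting this equal to 1.28/8 = 0.16 gives K = 0.16N.
Substituting into Q = 10: N^(1/2)·(0.16N)^(1/2) = 10.
Solving, N = 25 and K = 4.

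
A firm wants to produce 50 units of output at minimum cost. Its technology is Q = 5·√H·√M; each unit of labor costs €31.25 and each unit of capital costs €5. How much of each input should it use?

Cost minimization requires the marginal rate of technical substitution to equal the input-price ratio: MP_H/MP_M = w/r.
Here MP_H/MP_M = (1/2)·(M/H)/(1/2) = (M/H). Setting this equal to 31.25/5 = 6.25 gives M = 6.25H.
Substituting into Q = 50: 5·H^(1/2)·(6.25H)^(1/2) = 50.
Solving, H = 4 and M = 25.

H* = 4, M* = 25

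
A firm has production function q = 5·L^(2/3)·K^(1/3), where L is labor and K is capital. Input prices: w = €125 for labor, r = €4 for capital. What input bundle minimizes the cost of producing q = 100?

L* = 8, K* = 125

Cost minimization requires the marginal rate of technical substitution to equal the input-price ratio: MP_L/MP_K = w/r.
Here MP_L/MP_K = (2/3)·(K/L)/(1/3) = 2·(K/L). Setting this equal to 125/4 = 31.25 gives K = 15.625L.
Substituting into q = 100: 5·L^(2/3)·(15.625L)^(1/3) = 100.
Solving, L = 8 and K = 125.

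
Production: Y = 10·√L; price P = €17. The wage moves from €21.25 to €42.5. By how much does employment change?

From P·MP_L = w with MP_L = 5·L^(-1/2), the labor demand is L(w) = (85/w)^(2).
At w = 21.25: L = 16. At w = 42.5: L = 4.
ΔL = 4 − 16 = -12.

ΔL = -12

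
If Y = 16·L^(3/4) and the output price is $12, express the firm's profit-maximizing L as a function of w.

MP_L = (3/4)·16·L^(-1/4) = 12·L^(-1/4).
Setting P·MP_L = w: 144·L^(-1/4) = w.
Solving for L: L^(-1/4) = w/144, so L = (144/w)^(4).

L(w) = (144/w)^(4)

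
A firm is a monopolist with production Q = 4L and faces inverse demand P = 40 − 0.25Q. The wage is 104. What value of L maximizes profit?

Marginal revenue from the inverse demand is MR = 40 − 0.5Q.
The marginal product is MP_L = 4.
A monopolist hires until marginal revenue product equals the wage: MR·MP_L = w.
(40 − 2L)·4 = 104, so L = 7.

L* = 7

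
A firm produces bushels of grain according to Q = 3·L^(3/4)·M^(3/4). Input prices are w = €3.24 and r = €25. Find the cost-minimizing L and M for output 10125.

Cost minimization requires the marginal rate of technical substitution to equal the input-price ratio: MP_L/MP_M = w/r.
Here MP_L/MP_M = (3/4)·(M/L)/(3/4) = (M/L). Setting this equal to 3.24/25 = 0.1296 gives M = 0.1296L.
Substituting into Q = 10125: 3·L^(3/4)·(0.1296L)^(3/4) = 10125.
Solving, L = 625 and M = 81.

L* = 625, M* = 81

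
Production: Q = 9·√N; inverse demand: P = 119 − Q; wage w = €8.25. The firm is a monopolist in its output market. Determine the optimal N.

N* = 36

Marginal revenue from the inverse demand is MR = 119 − 2Q.
The marginal product is MP_N = 4.5·N^(-1/2).
A monopolist hires until marginal revenue product equals the wage: MR·MP_N = w.
At N, Q = 9·√N. Substituting and solving: (119 − 18·√N)·4.5·N^(-1/2) = 8.25 gives N = 36.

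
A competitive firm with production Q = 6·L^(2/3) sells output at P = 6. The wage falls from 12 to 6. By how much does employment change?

ΔL = 56

From P·MP_L = w with MP_L = 4·L^(-1/3), the labor demand is L(w) = (24/w)^(3).
At w = 12: L = 8. At w = 6: L = 64.
ΔL = 64 − 8 = 56.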